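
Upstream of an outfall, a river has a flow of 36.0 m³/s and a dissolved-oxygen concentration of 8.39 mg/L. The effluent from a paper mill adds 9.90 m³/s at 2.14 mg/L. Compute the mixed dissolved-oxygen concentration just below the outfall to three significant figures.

7.04 mg/L

Flow-weighted mixing: C = (Q_r C_r + Q_w C_w)/(Q_r + Q_w)
= (36.0×8.39 + 9.90×2.14)/(36.0 + 9.90) = 323.2/45.90 = 7.042 mg/L.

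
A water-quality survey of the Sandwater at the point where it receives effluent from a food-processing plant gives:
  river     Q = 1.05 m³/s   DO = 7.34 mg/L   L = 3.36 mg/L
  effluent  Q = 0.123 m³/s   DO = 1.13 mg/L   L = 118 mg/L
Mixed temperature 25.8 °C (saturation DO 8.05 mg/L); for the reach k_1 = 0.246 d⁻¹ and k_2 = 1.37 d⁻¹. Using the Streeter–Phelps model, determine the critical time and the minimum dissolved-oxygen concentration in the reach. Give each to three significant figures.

Mixed DO = (1.05×7.34 + 0.123×1.13)/(1.05+0.123) = 7.846/1.173 = 6.689 mg/L.
Mixed L₀ = (1.05×3.36 + 0.123×118)/(1.173) = 18.04/1.173 = 15.38 mg/L.
Initial deficit D₀ = C_s − DO₀ = 8.05 − 6.689 = 1.361 mg/L.
t_c = (1/1.124) ln[(1.37/0.246)(1 − 1.361×1.124/(0.246×15.38))] = 0.8897 × ln(3.317) = 1.067 d.
D_c = (0.246/1.37) × 15.38 × e^(−0.246×1.067) = 0.1796 × 15.38 × 0.7692 = 2.124 mg/L.
Minimum DO = 8.05 − 2.124 = 5.926 mg/L.

t_c ≈ 1.07 d; minimum DO ≈ 5.93 mg/L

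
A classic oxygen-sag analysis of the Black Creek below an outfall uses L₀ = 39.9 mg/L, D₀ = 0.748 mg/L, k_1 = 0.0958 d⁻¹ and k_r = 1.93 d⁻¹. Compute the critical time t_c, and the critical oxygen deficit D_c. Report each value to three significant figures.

t_c ≈ 1.39 d; D_c ≈ 1.73 mg/L

At the critical point dD/dt = 0, so k_1 L₀ e^(−k_1 t) = k_r D. Substituting D(t) from the Streeter–Phelps equation and solving for t gives
t_c = ln[(k_r/k_1)(1 − D₀(k_r−k_1)/(k_1 L₀))] / (k_r−k_1).
Here k_r−k_1 = 1.834 d⁻¹ and 1 − D₀(k_r−k_1)/(k_1 L₀) = 1 − 0.748×1.834/(0.0958×39.9) = 0.6411, so
t_c = ln(20.15 × 0.6411) / 1.834 = 2.558 / 1.834 = 1.395 d.
D_c = (k_1/k_r) L₀ e^(−k_1 t_c) = (0.0958/1.93) × 39.9 × e^(−0.0958×1.395) = 0.04964 × 39.9 × 0.8749 = 1.733 mg/L.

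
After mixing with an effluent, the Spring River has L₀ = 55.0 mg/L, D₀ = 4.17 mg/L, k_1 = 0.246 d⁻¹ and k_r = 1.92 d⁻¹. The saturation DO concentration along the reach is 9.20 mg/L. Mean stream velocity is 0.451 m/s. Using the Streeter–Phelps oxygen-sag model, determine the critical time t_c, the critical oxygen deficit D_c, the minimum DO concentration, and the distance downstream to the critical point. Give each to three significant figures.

t_c ≈ 0.794 d; D_c ≈ 5.80 mg/L; min DO ≈ 3.40 mg/L; x_c ≈ 30.9 km

With k_r/k_1 = 7.805 and 1 − D₀(k_r−k_1)/(k_1 L₀) = 0.4841,
t_c = ln(7.805 × 0.4841) / (1.92 − 0.246) = ln(3.778) / 1.674 = 1.329/1.674 = 0.7940 d.
D_c = (k_1/k_r) L₀ e^(−k_1 t_c) = (0.246/1.92) × 55.0 × e^(−0.246×0.7940) = 0.1281 × 55.0 × 0.8226 = 5.796 mg/L.
Minimum DO = C_s − D_c = 9.20 − 5.796 = 3.404 mg/L.
x_c = v t_c = 0.451 m/s × 0.7940 d × 86400 s/d = 30940 m ≈ 30.9 km.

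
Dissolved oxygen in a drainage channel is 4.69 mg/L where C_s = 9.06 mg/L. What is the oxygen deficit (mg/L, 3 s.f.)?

D = C_s − C = 9.06 − 4.69 = 4.37 mg/L.

D ≈ 4.37 mg/L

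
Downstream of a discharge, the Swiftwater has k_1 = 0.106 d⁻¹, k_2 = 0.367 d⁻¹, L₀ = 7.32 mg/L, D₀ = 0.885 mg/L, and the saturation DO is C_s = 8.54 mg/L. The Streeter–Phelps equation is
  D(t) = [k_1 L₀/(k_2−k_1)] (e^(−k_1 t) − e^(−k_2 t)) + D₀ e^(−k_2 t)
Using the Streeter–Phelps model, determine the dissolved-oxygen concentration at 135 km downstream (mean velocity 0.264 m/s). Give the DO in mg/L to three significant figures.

Travel time t = x/v = 135 km / (0.264 m/s) = 135000 m / 0.264 m/s = 511400 s = 5.919 d.
k_1 L₀/(k_2−k_1) = 0.106×7.32/(0.367−0.106) = 0.7759/0.2610 = 2.973 mg/L.
e^(−k_1 t) = e^(−0.106×5.919) = 0.5340; e^(−k_2 t) = e^(−0.367×5.919) = 0.1139.
D = 2.973 × (0.5340 − 0.1139) + 0.885 × 0.1139 = 1.249 + 0.1008 = 1.350 mg/L.
DO = C_s − D = 8.54 − 1.350 = 7.190 mg/L.

DO ≈ 7.19 mg/L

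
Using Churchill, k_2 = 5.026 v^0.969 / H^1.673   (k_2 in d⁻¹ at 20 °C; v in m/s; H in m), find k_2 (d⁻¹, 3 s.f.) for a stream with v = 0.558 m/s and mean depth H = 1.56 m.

k_2 = 5.026 × 0.558^0.969 / 1.56^1.673 = 5.026 × 0.5682 / 2.104 = 1.357 d⁻¹.

k_2 ≈ 1.36 d⁻¹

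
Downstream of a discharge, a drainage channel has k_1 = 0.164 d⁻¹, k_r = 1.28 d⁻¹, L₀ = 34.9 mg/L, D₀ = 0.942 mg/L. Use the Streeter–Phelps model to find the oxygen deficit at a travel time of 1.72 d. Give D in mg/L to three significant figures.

k_1 L₀/(k_r−k_1) = 0.164×34.9/(1.28−0.164) = 5.724/1.116 = 5.129 mg/L.
e^(−k_1 t) = e^(−0.164×1.720) = 0.7542; e^(−k_r t) = e^(−1.28×1.720) = 0.1106.
D = 5.129 × (0.7542 − 0.1106) + 0.942 × 0.1106 = 3.301 + 0.1042 = 3.405 mg/L.

D ≈ 3.40 mg/L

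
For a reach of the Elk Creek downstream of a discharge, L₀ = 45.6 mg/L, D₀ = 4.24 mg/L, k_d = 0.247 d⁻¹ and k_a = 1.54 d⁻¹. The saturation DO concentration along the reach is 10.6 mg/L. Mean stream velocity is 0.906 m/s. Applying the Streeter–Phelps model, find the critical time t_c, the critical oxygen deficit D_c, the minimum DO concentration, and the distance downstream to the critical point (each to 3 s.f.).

At the critical point dD/dt = 0, so k_d L₀ e^(−k_d t) = k_a D. Substituting D(t) from the Streeter–Phelps equation and solving for t gives
t_c = ln[(k_a/k_d)(1 − D₀(k_a−k_d)/(k_d L₀))] / (k_a−k_d).
Here k_a−k_d = 1.293 d⁻¹ and 1 − D₀(k_a−k_d)/(k_d L₀) = 1 − 4.24×1.293/(0.247×45.6) = 0.5133, so
t_c = ln(6.235 × 0.5133) / 1.293 = 1.163 / 1.293 = 0.8996 d.
D_c = (k_d/k_a) L₀ e^(−k_d t_c) = (0.247/1.54) × 45.6 × e^(−0.247×0.8996) = 0.1604 × 45.6 × 0.8008 = 5.857 mg/L.
Minimum DO = C_s − D_c = 10.6 − 5.857 = 4.743 mg/L.
x_c = v t_c = 0.906 m/s × 0.8996 d × 86400 s/d = 70420 m ≈ 70.4 km.

t_c ≈ 0.900 d; D_c ≈ 5.86 mg/L; min DO ≈ 4.74 mg/L; x_c ≈ 70.4 km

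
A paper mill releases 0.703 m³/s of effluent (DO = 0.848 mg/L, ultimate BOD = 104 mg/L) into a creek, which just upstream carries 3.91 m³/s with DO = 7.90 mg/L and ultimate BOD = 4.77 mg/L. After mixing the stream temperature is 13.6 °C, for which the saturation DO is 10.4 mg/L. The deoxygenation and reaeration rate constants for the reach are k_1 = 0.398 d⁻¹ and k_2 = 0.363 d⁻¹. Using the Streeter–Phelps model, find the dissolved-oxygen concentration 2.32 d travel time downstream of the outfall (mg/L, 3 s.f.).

Mixed DO = (3.91×7.90 + 0.703×0.848)/(3.91+0.703) = 31.49/4.613 = 6.825 mg/L.
Mixed L₀ = (3.91×4.77 + 0.703×104)/(4.613) = 91.76/4.613 = 19.89 mg/L.
Initial deficit D₀ = C_s − DO₀ = 10.4 − 6.825 = 3.575 mg/L.
D(2.32) = [0.398×19.89/(0.363−0.398)](e^(−0.398×2.32) − e^(−0.363×2.32)) + 3.575 e^(−0.363×2.32)
= -226.2 × (0.3972 − 0.4308) + 3.575 × 0.4308 = 9.140 mg/L.
DO = 10.4 − 9.140 = 1.260 mg/L.

DO ≈ 1.26 mg/L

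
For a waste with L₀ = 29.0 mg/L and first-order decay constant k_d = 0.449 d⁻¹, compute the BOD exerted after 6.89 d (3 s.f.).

y_t = L₀(1 − e^(−k_d t)) = 29.0 × (1 − e^(−0.449×6.89))
= 29.0 × (1 − 0.04534) = 29.0 × 0.9547 = 27.69 mg/L.

y ≈ 27.7 mg/L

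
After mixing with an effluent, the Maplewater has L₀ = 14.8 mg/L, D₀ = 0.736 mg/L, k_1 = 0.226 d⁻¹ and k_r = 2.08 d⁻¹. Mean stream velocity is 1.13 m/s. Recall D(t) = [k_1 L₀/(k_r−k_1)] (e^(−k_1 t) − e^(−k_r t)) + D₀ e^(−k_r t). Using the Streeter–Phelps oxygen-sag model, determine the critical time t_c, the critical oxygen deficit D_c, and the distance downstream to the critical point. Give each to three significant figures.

t_c = [1/(k_r−k_1)] ln[(k_r/k_1)(1 − D₀(k_r−k_1)/(k_1 L₀))]
= [1/(2.08−0.226)] ln[(2.08/0.226)(1 − 0.736×1.854/(0.226×14.8))]
= (1/1.854) ln[9.204 × 0.5920] = 0.5394 × ln(5.449) = 0.5394 × 1.695 = 0.9145 d.
D_c = (k_1/k_r) L₀ e^(−k_1 t_c) = (0.226/2.08) × 14.8 × e^(−0.226×0.9145) = 0.1087 × 14.8 × 0.8133 = 1.308 mg/L.
x_c = v t_c = 1.13 m/s × 0.9145 d × 86400 s/d = 89280 m ≈ 89.3 km.

t_c ≈ 0.914 d; D_c ≈ 1.31 mg/L; x_c ≈ 89.3 km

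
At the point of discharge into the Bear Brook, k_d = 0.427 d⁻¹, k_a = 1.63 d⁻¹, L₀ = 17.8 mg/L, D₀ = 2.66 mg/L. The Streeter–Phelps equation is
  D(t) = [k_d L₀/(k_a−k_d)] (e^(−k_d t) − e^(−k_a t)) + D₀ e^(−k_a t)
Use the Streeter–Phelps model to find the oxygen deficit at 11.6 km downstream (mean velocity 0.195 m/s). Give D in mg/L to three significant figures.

Travel time t = x/v = 11.6 km / (0.195 m/s) = 11600 m / 0.195 m/s = 59490 s = 0.6885 d.
k_d L₀/(k_a−k_d) = 0.427×17.8/(1.63−0.427) = 7.601/1.203 = 6.318 mg/L.
e^(−k_d t) = e^(−0.427×0.6885) = 0.7453; e^(−k_a t) = e^(−1.63×0.6885) = 0.3255.
D = 6.318 × (0.7453 − 0.3255) + 2.66 × 0.3255 = 2.652 + 0.8659 = 3.518 mg/L.

D ≈ 3.52 mg/L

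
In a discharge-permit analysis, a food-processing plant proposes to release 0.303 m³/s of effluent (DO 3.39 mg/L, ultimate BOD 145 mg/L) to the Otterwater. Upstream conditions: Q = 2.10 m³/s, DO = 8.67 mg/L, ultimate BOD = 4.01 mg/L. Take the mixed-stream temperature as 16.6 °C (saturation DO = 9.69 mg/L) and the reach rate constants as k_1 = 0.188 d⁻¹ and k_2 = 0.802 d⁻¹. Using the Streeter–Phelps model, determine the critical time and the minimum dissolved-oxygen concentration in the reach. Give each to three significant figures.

Mixed DO = (2.10×8.67 + 0.303×3.39)/(2.10+0.303) = 19.23/2.403 = 8.004 mg/L.
Mixed L₀ = (2.10×4.01 + 0.303×145)/(2.403) = 52.36/2.403 = 21.79 mg/L.
Initial deficit D₀ = C_s − DO₀ = 9.69 − 8.004 = 1.686 mg/L.
t_c = (1/0.6140) ln[(0.802/0.188)(1 − 1.686×0.6140/(0.188×21.79))] = 1.629 × ln(3.188) = 1.888 d.
D_c = (0.188/0.802) × 21.79 × e^(−0.188×1.888) = 0.2344 × 21.79 × 0.7012 = 3.581 mg/L.
Minimum DO = 9.69 − 3.581 = 6.109 mg/L.

t_c ≈ 1.89 d; minimum DO ≈ 6.11 mg/L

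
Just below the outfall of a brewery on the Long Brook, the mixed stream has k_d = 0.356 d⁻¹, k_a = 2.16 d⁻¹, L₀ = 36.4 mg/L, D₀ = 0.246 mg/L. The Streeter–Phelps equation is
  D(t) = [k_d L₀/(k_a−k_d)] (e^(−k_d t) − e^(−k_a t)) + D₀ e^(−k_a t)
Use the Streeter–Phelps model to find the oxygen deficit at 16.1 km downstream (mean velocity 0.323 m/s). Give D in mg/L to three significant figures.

D ≈ 3.85 mg/L

Travel time t = x/v = 16.1 km / (0.323 m/s) = 16100 m / 0.323 m/s = 49850 s = 0.5769 d.
k_d L₀/(k_a−k_d) = 0.356×36.4/(2.16−0.356) = 12.96/1.804 = 7.183 mg/L.
e^(−k_d t) = e^(−0.356×0.5769) = 0.8143; e^(−k_a t) = e^(−2.16×0.5769) = 0.2876.
D = 7.183 × (0.8143 − 0.2876) + 0.246 × 0.2876 = 3.784 + 0.07075 = 3.854 mg/L.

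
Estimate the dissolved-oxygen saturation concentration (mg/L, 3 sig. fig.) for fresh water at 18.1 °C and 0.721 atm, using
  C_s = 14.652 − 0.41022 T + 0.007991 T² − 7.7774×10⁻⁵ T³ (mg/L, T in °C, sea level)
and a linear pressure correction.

At sea level: C_s = 14.652 − 0.41022×18.1 + 0.007991×18.1² − 7.7774×10⁻⁵×18.1³ = 9.384 mg/L.
Pressure correction: C_s' = 9.384 × 0.721 = 6.766 mg/L.

C_s ≈ 6.77 mg/L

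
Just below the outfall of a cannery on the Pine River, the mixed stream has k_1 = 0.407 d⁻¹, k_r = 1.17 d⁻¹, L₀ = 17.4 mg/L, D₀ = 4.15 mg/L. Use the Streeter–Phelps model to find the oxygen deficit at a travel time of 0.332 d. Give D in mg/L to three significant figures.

k_1 L₀/(k_r−k_1) = 0.407×17.4/(1.17−0.407) = 7.082/0.7630 = 9.282 mg/L.
e^(−k_1 t) = e^(−0.407×0.3320) = 0.8736; e^(−k_r t) = e^(−1.17×0.3320) = 0.6781.
D = 9.282 × (0.8736 − 0.6781) + 4.15 × 0.6781 = 1.814 + 2.814 = 4.629 mg/L.

D ≈ 4.63 mg/L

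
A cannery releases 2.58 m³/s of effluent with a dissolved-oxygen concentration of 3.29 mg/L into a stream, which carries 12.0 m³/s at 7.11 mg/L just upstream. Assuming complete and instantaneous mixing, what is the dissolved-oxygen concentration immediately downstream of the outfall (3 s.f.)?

Flow-weighted mixing: C = (Q_r C_r + Q_w C_w)/(Q_r + Q_w)
= (12.0×7.11 + 2.58×3.29)/(12.0 + 2.58) = 93.81/14.58 = 6.434 mg/L.

6.43 mg/L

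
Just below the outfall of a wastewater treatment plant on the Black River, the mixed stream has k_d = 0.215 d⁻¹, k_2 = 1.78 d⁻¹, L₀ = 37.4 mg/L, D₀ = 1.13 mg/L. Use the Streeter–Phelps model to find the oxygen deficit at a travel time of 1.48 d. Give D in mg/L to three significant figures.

D ≈ 3.45 mg/L

k_d L₀/(k_2−k_d) = 0.215×37.4/(1.78−0.215) = 8.041/1.565 = 5.138 mg/L.
e^(−k_d t) = e^(−0.215×1.480) = 0.7275; e^(−k_2 t) = e^(−1.78×1.480) = 0.07176.
D = 5.138 × (0.7275 − 0.07176) + 1.13 × 0.07176 = 3.369 + 0.08109 = 3.450 mg/L.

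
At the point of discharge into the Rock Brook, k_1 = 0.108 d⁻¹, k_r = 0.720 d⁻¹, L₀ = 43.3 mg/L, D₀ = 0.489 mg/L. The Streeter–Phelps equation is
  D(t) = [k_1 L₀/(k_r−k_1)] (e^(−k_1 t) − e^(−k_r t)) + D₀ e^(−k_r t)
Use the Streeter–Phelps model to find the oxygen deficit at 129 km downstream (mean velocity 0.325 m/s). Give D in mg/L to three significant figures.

D ≈ 4.39 mg/L

Travel time t = x/v = 129 km / (0.325 m/s) = 129000 m / 0.325 m/s = 396900 s = 4.594 d.
k_1 L₀/(k_r−k_1) = 0.108×43.3/(0.720−0.108) = 4.676/0.6120 = 7.641 mg/L.
e^(−k_1 t) = e^(−0.108×4.594) = 0.6089; e^(−k_r t) = e^(−0.720×4.594) = 0.03660.
D = 7.641 × (0.6089 − 0.03660) + 0.489 × 0.03660 = 4.373 + 0.01790 = 4.391 mg/L.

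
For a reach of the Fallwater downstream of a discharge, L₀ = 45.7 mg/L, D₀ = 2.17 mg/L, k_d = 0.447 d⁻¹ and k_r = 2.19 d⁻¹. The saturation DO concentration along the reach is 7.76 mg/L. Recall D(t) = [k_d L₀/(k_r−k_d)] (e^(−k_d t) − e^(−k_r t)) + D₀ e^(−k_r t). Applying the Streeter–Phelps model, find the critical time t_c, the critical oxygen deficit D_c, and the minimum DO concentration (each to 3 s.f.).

t_c ≈ 0.794 d; D_c ≈ 6.54 mg/L; min DO ≈ 1.22 mg/L

At the critical point dD/dt = 0, so k_d L₀ e^(−k_d t) = k_r D. Substituting D(t) from the Streeter–Phelps equation and solving for t gives
t_c = ln[(k_r/k_d)(1 − D₀(k_r−k_d)/(k_d L₀))] / (k_r−k_d).
Here k_r−k_d = 1.743 d⁻¹ and 1 − D₀(k_r−k_d)/(k_d L₀) = 1 − 2.17×1.743/(0.447×45.7) = 0.8148, so
t_c = ln(4.899 × 0.8148) / 1.743 = 1.384 / 1.743 = 0.7942 d.
D_c = (k_d/k_r) L₀ e^(−k_d t_c) = (0.447/2.19) × 45.7 × e^(−0.447×0.7942) = 0.2041 × 45.7 × 0.7012 = 6.540 mg/L.
Minimum DO = C_s − D_c = 7.76 − 6.540 = 1.220 mg/L.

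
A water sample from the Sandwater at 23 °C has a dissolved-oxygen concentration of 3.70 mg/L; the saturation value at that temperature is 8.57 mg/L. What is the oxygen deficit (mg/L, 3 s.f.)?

D = C_s − C = 8.57 − 3.70 = 4.87 mg/L.

D ≈ 4.87 mg/L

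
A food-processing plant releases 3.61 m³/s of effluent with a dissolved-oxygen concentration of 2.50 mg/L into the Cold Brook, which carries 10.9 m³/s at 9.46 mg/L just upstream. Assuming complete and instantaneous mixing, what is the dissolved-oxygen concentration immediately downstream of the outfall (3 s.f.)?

7.73 mg/L

Flow-weighted mixing: C = (Q_r C_r + Q_w C_w)/(Q_r + Q_w)
= (10.9×9.46 + 3.61×2.50)/(10.9 + 3.61) = 112.1/14.51 = 7.728 mg/L.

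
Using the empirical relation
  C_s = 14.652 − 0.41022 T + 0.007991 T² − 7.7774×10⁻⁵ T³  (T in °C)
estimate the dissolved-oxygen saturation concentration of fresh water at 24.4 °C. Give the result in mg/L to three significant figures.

C_s ≈ 8.27 mg/L

C_s = 14.652 − 0.41022×24.4 + 0.007991×24.4² − 7.7774×10⁻⁵×24.4³ = 8.270 mg/L.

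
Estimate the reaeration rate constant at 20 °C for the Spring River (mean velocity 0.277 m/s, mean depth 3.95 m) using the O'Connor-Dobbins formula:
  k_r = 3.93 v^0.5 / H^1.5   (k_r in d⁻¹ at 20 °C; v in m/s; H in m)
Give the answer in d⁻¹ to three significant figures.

k_r = 3.93 × 0.277^0.5 / 3.95^1.5 = 3.93 × 0.5263 / 7.850 = 0.2635 d⁻¹.

k_r ≈ 0.263 d⁻¹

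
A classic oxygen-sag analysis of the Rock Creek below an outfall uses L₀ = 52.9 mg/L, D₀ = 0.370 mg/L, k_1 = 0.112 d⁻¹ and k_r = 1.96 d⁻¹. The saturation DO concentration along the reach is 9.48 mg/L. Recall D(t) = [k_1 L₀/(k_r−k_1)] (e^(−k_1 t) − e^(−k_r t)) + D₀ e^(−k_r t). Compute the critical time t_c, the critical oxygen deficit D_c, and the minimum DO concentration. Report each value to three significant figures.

t_c ≈ 1.48 d; D_c ≈ 2.56 mg/L; min DO ≈ 6.92 mg/L

With k_r/k_1 = 17.50 and 1 − D₀(k_r−k_1)/(k_1 L₀) = 0.8846,
t_c = ln(17.50 × 0.8846) / (1.96 − 0.112) = ln(15.48) / 1.848 = 2.740/1.848 = 1.482 d.
L(t_c) = L₀ e^(−k_1 t_c) = 52.9 × 0.8470 = 44.81 mg/L, and at the critical point k_r D_c = k_1 L, so D_c = (0.112/1.96) × 44.81 = 2.560 mg/L.
Minimum DO = C_s − D_c = 9.48 − 2.560 = 6.920 mg/L.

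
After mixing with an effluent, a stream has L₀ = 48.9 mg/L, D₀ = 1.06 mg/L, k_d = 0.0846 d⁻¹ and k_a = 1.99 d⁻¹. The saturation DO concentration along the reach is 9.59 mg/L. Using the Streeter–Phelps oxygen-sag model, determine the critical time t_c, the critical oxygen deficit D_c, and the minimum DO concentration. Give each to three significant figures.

t_c ≈ 1.31 d; D_c ≈ 1.86 mg/L; min DO ≈ 7.73 mg/L

At the critical point dD/dt = 0, so k_d L₀ e^(−k_d t) = k_a D. Substituting D(t) from the Streeter–Phelps equation and solving for t gives
t_c = ln[(k_a/k_d)(1 − D₀(k_a−k_d)/(k_d L₀))] / (k_a−k_d).
Here k_a−k_d = 1.905 d⁻¹ and 1 − D₀(k_a−k_d)/(k_d L₀) = 1 − 1.06×1.905/(0.0846×48.9) = 0.5118, so
t_c = ln(23.52 × 0.5118) / 1.905 = 2.488 / 1.905 = 1.306 d.
L(t_c) = L₀ e^(−k_d t_c) = 48.9 × 0.8954 = 43.79 mg/L, and at the critical point k_a D_c = k_d L, so D_c = (0.0846/1.99) × 43.79 = 1.861 mg/L.
Minimum DO = C_s − D_c = 9.59 − 1.861 = 7.729 mg/L.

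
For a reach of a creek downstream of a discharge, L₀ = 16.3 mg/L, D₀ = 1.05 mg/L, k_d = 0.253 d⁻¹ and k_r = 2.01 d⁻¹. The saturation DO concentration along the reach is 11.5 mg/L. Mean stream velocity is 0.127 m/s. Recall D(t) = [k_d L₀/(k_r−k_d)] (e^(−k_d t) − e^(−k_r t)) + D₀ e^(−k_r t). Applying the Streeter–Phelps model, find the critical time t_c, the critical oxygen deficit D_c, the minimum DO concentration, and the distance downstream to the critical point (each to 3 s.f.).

t_c = [1/(k_r−k_d)] ln[(k_r/k_d)(1 − D₀(k_r−k_d)/(k_d L₀))]
= [1/(2.01−0.253)] ln[(2.01/0.253)(1 − 1.05×1.757/(0.253×16.3))]
= (1/1.757) ln[7.945 × 0.5526] = 0.5692 × ln(4.391) = 0.5692 × 1.479 = 0.8420 d.
D_c = (k_d/k_r) L₀ e^(−k_d t_c) = (0.253/2.01) × 16.3 × e^(−0.253×0.8420) = 0.1259 × 16.3 × 0.8081 = 1.658 mg/L.
Minimum DO = C_s − D_c = 11.5 − 1.658 = 9.842 mg/L.
x_c = v t_c = 0.127 m/s × 0.8420 d × 86400 s/d = 9240 m ≈ 9.24 km.

t_c ≈ 0.842 d; D_c ≈ 1.66 mg/L; min DO ≈ 9.84 mg/L; x_c ≈ 9.24 km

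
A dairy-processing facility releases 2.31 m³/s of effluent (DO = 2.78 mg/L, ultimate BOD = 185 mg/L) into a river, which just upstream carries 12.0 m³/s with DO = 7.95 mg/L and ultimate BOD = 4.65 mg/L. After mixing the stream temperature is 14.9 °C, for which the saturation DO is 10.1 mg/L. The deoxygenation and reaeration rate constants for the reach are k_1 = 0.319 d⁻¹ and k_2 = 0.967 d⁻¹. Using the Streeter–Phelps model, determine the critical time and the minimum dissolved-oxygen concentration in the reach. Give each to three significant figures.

Mixed DO = (12.0×7.95 + 2.31×2.78)/(12.0+2.31) = 101.8/14.31 = 7.115 mg/L.
Mixed L₀ = (12.0×4.65 + 2.31×185)/(14.31) = 483.2/14.31 = 33.76 mg/L.
Initial deficit D₀ = C_s − DO₀ = 10.1 − 7.115 = 2.985 mg/L.
t_c = (1/0.6480) ln[(0.967/0.319)(1 − 2.985×0.6480/(0.319×33.76))] = 1.543 × ln(2.487) = 1.406 d.
D_c = (0.319/0.967) × 33.76 × e^(−0.319×1.406) = 0.3299 × 33.76 × 0.6386 = 7.112 mg/L.
Minimum DO = 10.1 − 7.112 = 2.988 mg/L.

t_c ≈ 1.41 d; minimum DO ≈ 2.99 mg/L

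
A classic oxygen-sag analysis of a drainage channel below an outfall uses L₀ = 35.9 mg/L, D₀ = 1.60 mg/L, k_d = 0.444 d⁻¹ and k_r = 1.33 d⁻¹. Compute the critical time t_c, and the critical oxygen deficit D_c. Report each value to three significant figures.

t_c ≈ 1.13 d; D_c ≈ 7.25 mg/L

At the critical point dD/dt = 0, so k_d L₀ e^(−k_d t) = k_r D. Substituting D(t) from the Streeter–Phelps equation and solving for t gives
t_c = ln[(k_r/k_d)(1 − D₀(k_r−k_d)/(k_d L₀))] / (k_r−k_d).
Here k_r−k_d = 0.8860 d⁻¹ and 1 − D₀(k_r−k_d)/(k_d L₀) = 1 − 1.60×0.8860/(0.444×35.9) = 0.9111, so
t_c = ln(2.995 × 0.9111) / 0.8860 = 1.004 / 0.8860 = 1.133 d.
D_c = (k_d/k_r) L₀ e^(−k_d t_c) = (0.444/1.33) × 35.9 × e^(−0.444×1.133) = 0.3338 × 35.9 × 0.6046 = 7.246 mg/L.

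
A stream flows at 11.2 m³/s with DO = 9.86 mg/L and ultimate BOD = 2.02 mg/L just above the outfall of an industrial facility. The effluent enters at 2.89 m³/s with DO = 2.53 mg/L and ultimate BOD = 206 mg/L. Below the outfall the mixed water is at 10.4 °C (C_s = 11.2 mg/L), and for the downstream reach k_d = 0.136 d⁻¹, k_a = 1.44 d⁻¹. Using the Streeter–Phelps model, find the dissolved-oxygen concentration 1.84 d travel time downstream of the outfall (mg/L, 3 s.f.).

Mixed DO = (11.2×9.86 + 2.89×2.53)/(11.2+2.89) = 117.7/14.09 = 8.357 mg/L.
Mixed L₀ = (11.2×2.02 + 2.89×206)/(14.09) = 618.0/14.09 = 43.86 mg/L.
Initial deficit D₀ = C_s − DO₀ = 11.2 − 8.357 = 2.843 mg/L.
D(1.84) = [0.136×43.86/(1.44−0.136)](e^(−0.136×1.84) − e^(−1.44×1.84)) + 2.843 e^(−1.44×1.84)
= 4.574 × (0.7786 − 0.07068) + 2.843 × 0.07068 = 3.439 mg/L.
DO = 11.2 − 3.439 = 7.761 mg/L.

DO ≈ 7.76 mg/L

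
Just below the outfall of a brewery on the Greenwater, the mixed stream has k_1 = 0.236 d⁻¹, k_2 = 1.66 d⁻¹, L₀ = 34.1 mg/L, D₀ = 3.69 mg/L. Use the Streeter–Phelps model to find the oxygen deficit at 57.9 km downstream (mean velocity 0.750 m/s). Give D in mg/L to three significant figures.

Travel time t = x/v = 57.9 km / (0.750 m/s) = 57900 m / 0.750 m/s = 77200 s = 0.8935 d.
k_1 L₀/(k_2−k_1) = 0.236×34.1/(1.66−0.236) = 8.048/1.424 = 5.651 mg/L.
e^(−k_1 t) = e^(−0.236×0.8935) = 0.8099; e^(−k_2 t) = e^(−1.66×0.8935) = 0.2269.
D = 5.651 × (0.8099 − 0.2269) + 3.69 × 0.2269 = 3.295 + 0.8373 = 4.132 mg/L.

D ≈ 4.13 mg/L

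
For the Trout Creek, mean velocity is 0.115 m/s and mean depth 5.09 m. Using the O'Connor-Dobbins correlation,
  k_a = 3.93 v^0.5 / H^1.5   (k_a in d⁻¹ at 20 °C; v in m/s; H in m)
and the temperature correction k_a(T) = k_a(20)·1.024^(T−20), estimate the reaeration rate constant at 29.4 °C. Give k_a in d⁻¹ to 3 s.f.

k_a(20) = 3.93 × 0.115^0.5 / 5.09^1.5 = 3.93 × 0.3391 / 11.48 = 0.1161 d⁻¹.
k_a(29.4) = 0.1161 × 1.024^(29.4−20) = 0.1161 × 1.250 = 0.1450 d⁻¹.

k_a ≈ 0.145 d⁻¹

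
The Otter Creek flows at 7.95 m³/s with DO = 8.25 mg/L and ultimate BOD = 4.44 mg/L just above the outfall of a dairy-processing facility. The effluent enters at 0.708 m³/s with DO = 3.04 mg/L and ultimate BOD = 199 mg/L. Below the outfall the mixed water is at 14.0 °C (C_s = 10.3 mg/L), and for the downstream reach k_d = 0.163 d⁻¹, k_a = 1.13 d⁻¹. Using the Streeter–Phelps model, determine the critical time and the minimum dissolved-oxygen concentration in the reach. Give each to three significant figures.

t_c ≈ 0.679 d; minimum DO ≈ 7.67 mg/L

Mixed DO = (7.95×8.25 + 0.708×3.04)/(7.95+0.708) = 67.74/8.658 = 7.824 mg/L.
Mixed L₀ = (7.95×4.44 + 0.708×199)/(8.658) = 176.2/8.658 = 20.35 mg/L.
Initial deficit D₀ = C_s − DO₀ = 10.3 − 7.824 = 2.476 mg/L.
t_c = (1/0.9670) ln[(1.13/0.163)(1 − 2.476×0.9670/(0.163×20.35))] = 1.034 × ln(1.928) = 0.6791 d.
D_c = (0.163/1.13) × 20.35 × e^(−0.163×0.6791) = 0.1442 × 20.35 × 0.8952 = 2.628 mg/L.
Minimum DO = 10.3 − 2.628 = 7.672 mg/L.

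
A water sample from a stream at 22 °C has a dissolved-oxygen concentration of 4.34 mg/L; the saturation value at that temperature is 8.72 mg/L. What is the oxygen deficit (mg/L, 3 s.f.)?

D ≈ 4.38 mg/L

D = C_s − C = 8.72 − 4.34 = 4.38 mg/L.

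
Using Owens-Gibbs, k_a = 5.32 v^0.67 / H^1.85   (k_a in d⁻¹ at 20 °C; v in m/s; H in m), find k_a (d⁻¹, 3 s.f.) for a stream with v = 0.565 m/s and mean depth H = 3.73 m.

k_a = 5.32 × 0.565^0.67 / 3.73^1.85 = 5.32 × 0.6821 / 11.42 = 0.3178 d⁻¹.

k_a ≈ 0.318 d⁻¹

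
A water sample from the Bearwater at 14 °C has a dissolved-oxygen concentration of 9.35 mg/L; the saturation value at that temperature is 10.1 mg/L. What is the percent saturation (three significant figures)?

92.6 % saturation

% saturation = C/C_s × 100 = 9.35/10.1 × 100 = 92.6 %.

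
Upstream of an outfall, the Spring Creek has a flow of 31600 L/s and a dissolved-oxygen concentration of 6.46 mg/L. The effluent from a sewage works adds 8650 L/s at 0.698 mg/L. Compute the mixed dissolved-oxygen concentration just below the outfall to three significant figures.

5.22 mg/L

Flow-weighted mixing: C = (Q_r C_r + Q_w C_w)/(Q_r + Q_w)
= (31600×6.46 + 8650×0.698)/(31600 + 8650) = 210200/40250 = 5.222 mg/L.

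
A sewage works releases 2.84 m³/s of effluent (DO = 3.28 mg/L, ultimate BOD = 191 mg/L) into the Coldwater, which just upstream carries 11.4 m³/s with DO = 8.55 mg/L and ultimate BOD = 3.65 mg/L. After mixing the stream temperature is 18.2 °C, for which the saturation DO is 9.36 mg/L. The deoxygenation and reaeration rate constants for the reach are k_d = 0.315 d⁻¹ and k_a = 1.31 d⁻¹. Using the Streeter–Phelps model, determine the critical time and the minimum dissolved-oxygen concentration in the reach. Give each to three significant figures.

t_c ≈ 1.28 d; minimum DO ≈ 2.76 mg/L

Mixed DO = (11.4×8.55 + 2.84×3.28)/(11.4+2.84) = 106.8/14.24 = 7.499 mg/L.
Mixed L₀ = (11.4×3.65 + 2.84×191)/(14.24) = 584.0/14.24 = 41.01 mg/L.
Initial deficit D₀ = C_s − DO₀ = 9.36 − 7.499 = 1.861 mg/L.
t_c = (1/0.9950) ln[(1.31/0.315)(1 − 1.861×0.9950/(0.315×41.01))] = 1.005 × ln(3.563) = 1.277 d.
D_c = (0.315/1.31) × 41.01 × e^(−0.315×1.277) = 0.2405 × 41.01 × 0.6688 = 6.596 mg/L.
Minimum DO = 9.36 − 6.596 = 2.764 mg/L.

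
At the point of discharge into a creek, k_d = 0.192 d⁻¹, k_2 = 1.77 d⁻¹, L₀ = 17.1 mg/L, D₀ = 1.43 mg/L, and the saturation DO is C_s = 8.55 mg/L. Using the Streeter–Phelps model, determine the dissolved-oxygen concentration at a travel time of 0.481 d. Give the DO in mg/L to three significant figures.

k_d L₀/(k_2−k_d) = 0.192×17.1/(1.77−0.192) = 3.283/1.578 = 2.081 mg/L.
e^(−k_d t) = e^(−0.192×0.4810) = 0.9118; e^(−k_2 t) = e^(−1.77×0.4810) = 0.4268.
D = 2.081 × (0.9118 − 0.4268) + 1.43 × 0.4268 = 1.009 + 0.6104 = 1.619 mg/L.
DO = C_s − D = 8.55 − 1.619 = 6.931 mg/L.

DO ≈ 6.93 mg/L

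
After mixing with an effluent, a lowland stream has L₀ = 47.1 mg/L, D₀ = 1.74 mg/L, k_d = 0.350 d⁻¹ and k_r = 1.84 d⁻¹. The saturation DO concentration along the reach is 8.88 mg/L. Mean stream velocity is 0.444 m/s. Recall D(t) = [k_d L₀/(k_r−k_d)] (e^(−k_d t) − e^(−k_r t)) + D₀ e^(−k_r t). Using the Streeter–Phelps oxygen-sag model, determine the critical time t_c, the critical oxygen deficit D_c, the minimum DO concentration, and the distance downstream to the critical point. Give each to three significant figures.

With k_r/k_d = 5.257 and 1 − D₀(k_r−k_d)/(k_d L₀) = 0.8427,
t_c = ln(5.257 × 0.8427) / (1.84 − 0.350) = ln(4.430) / 1.490 = 1.488/1.490 = 0.9990 d.
D_c = (k_d/k_r) L₀ e^(−k_d t_c) = (0.350/1.84) × 47.1 × e^(−0.350×0.9990) = 0.1902 × 47.1 × 0.7049 = 6.316 mg/L.
Minimum DO = C_s − D_c = 8.88 − 6.316 = 2.564 mg/L.
x_c = v t_c = 0.444 m/s × 0.9990 d × 86400 s/d = 38320 m ≈ 38.3 km.

t_c ≈ 0.999 d; D_c ≈ 6.32 mg/L; min DO ≈ 2.56 mg/L; x_c ≈ 38.3 km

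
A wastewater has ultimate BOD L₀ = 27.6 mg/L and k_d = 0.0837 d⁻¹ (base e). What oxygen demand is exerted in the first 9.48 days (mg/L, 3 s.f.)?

y_t = L₀(1 − e^(−k_d t)) = 27.6 × (1 − e^(−0.0837×9.48))
= 27.6 × (1 − 0.4523) = 27.6 × 0.5477 = 15.12 mg/L.

y ≈ 15.1 mg/L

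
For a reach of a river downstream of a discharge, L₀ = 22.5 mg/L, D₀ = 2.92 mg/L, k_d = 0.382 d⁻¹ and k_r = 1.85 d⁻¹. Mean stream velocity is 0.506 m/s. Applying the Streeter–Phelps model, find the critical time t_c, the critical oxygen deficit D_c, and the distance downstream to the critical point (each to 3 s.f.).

t_c ≈ 0.604 d; D_c ≈ 3.69 mg/L; x_c ≈ 26.4 km

t_c = [1/(k_r−k_d)] ln[(k_r/k_d)(1 − D₀(k_r−k_d)/(k_d L₀))]
= [1/(1.85−0.382)] ln[(1.85/0.382)(1 − 2.92×1.468/(0.382×22.5))]
= (1/1.468) ln[4.843 × 0.5013] = 0.6812 × ln(2.428) = 0.6812 × 0.8869 = 0.6042 d.
L(t_c) = L₀ e^(−k_d t_c) = 22.5 × 0.7939 = 17.86 mg/L, and at the critical point k_r D_c = k_d L, so D_c = (0.382/1.85) × 17.86 = 3.688 mg/L.
x_c = v t_c = 0.506 m/s × 0.6042 d × 86400 s/d = 26410 m ≈ 26.4 km.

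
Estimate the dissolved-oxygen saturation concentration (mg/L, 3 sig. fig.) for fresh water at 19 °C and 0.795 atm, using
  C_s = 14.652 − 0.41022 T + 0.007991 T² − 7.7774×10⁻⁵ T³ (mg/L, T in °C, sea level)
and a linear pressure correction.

At sea level: C_s = 14.652 − 0.41022×19 + 0.007991×19² − 7.7774×10⁻⁵×19³ = 9.209 mg/L.
Pressure correction: C_s' = 9.209 × 0.795 = 7.321 mg/L.

C_s ≈ 7.32 mg/L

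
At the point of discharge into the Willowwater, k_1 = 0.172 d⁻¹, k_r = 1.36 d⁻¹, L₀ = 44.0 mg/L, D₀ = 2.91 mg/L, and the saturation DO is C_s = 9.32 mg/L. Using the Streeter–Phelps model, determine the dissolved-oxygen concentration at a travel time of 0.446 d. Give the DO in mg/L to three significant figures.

DO ≈ 5.31 mg/L

k_1 L₀/(k_r−k_1) = 0.172×44.0/(1.36−0.172) = 7.568/1.188 = 6.370 mg/L.
e^(−k_1 t) = e^(−0.172×0.4460) = 0.9262; e^(−k_r t) = e^(−1.36×0.4460) = 0.5452.
D = 6.370 × (0.9262 − 0.5452) + 2.91 × 0.5452 = 2.427 + 1.587 = 4.013 mg/L.
DO = C_s − D = 9.32 − 4.013 = 5.307 mg/L.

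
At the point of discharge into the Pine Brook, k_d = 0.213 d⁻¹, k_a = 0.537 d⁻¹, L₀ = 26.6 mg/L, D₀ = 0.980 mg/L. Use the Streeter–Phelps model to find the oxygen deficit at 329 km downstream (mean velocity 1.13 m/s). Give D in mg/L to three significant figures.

D ≈ 5.83 mg/L

Travel time t = x/v = 329 km / (1.13 m/s) = 329000 m / 1.13 m/s = 291200 s = 3.370 d.
k_d L₀/(k_a−k_d) = 0.213×26.6/(0.537−0.213) = 5.666/0.3240 = 17.49 mg/L.
e^(−k_d t) = e^(−0.213×3.370) = 0.4878; e^(−k_a t) = e^(−0.537×3.370) = 0.1637.
D = 17.49 × (0.4878 − 0.1637) + 0.980 × 0.1637 = 5.668 + 0.1604 = 5.828 mg/L.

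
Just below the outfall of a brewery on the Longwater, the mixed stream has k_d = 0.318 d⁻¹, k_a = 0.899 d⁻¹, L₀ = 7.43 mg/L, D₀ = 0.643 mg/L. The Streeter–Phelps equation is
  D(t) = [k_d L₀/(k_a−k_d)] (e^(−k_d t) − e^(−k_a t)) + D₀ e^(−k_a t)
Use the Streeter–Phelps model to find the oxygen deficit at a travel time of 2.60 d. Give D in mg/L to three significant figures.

D ≈ 1.45 mg/L

k_d L₀/(k_a−k_d) = 0.318×7.43/(0.899−0.318) = 2.363/0.5810 = 4.067 mg/L.
e^(−k_d t) = e^(−0.318×2.600) = 0.4374; e^(−k_a t) = e^(−0.899×2.600) = 0.09658.
D = 4.067 × (0.4374 − 0.09658) + 0.643 × 0.09658 = 1.386 + 0.06210 = 1.448 mg/L.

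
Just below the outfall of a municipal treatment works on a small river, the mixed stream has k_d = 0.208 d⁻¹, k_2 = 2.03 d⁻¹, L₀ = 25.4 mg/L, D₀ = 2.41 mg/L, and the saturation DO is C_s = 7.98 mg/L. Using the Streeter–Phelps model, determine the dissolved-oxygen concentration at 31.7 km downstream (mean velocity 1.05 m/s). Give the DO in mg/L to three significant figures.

DO ≈ 5.52 mg/L

Travel time t = x/v = 31.7 km / (1.05 m/s) = 31700 m / 1.05 m/s = 30190 s = 0.3494 d.
k_d L₀/(k_2−k_d) = 0.208×25.4/(2.03−0.208) = 5.283/1.822 = 2.900 mg/L.
e^(−k_d t) = e^(−0.208×0.3494) = 0.9299; e^(−k_2 t) = e^(−2.03×0.3494) = 0.4920.
D = 2.900 × (0.9299 − 0.4920) + 2.41 × 0.4920 = 1.270 + 1.186 = 2.455 mg/L.
DO = C_s − D = 7.98 − 2.455 = 5.525 mg/L.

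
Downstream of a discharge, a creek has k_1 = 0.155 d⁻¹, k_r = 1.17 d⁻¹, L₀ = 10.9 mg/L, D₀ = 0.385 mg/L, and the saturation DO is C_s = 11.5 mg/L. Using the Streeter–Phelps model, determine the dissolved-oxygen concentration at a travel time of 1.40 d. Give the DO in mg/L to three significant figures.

DO ≈ 10.4 mg/L

k_1 L₀/(k_r−k_1) = 0.155×10.9/(1.17−0.155) = 1.690/1.015 = 1.665 mg/L.
e^(−k_1 t) = e^(−0.155×1.400) = 0.8049; e^(−k_r t) = e^(−1.17×1.400) = 0.1944.
D = 1.665 × (0.8049 − 0.1944) + 0.385 × 0.1944 = 1.016 + 0.07483 = 1.091 mg/L.
DO = C_s − D = 11.5 − 1.091 = 10.41 mg/L.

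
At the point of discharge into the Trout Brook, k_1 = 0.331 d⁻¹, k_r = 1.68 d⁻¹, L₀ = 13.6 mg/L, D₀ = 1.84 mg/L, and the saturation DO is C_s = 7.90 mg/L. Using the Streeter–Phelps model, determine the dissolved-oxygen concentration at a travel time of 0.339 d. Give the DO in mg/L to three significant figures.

DO ≈ 5.76 mg/L

k_1 L₀/(k_r−k_1) = 0.331×13.6/(1.68−0.331) = 4.502/1.349 = 3.337 mg/L.
e^(−k_1 t) = e^(−0.331×0.3390) = 0.8939; e^(−k_r t) = e^(−1.68×0.3390) = 0.5658.
D = 3.337 × (0.8939 − 0.5658) + 1.84 × 0.5658 = 1.095 + 1.041 = 2.136 mg/L.
DO = C_s − D = 7.90 − 2.136 = 5.764 mg/L.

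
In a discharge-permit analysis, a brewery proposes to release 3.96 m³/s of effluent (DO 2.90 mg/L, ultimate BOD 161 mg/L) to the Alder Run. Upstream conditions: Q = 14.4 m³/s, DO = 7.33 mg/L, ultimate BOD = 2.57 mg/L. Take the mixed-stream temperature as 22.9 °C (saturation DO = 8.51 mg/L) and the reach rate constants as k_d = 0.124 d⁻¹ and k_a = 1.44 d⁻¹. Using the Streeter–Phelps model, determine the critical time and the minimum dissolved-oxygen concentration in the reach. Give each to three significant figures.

t_c ≈ 1.13 d; minimum DO ≈ 5.76 mg/L

Mixed DO = (14.4×7.33 + 3.96×2.90)/(14.4+3.96) = 117.0/18.36 = 6.375 mg/L.
Mixed L₀ = (14.4×2.57 + 3.96×161)/(18.36) = 674.6/18.36 = 36.74 mg/L.
Initial deficit D₀ = C_s − DO₀ = 8.51 − 6.375 = 2.135 mg/L.
t_c = (1/1.316) ln[(1.44/0.124)(1 − 2.135×1.316/(0.124×36.74))] = 0.7599 × ln(4.449) = 1.134 d.
D_c = (0.124/1.44) × 36.74 × e^(−0.124×1.134) = 0.08611 × 36.74 × 0.8688 = 2.749 mg/L.
Minimum DO = 8.51 − 2.749 = 5.761 mg/L.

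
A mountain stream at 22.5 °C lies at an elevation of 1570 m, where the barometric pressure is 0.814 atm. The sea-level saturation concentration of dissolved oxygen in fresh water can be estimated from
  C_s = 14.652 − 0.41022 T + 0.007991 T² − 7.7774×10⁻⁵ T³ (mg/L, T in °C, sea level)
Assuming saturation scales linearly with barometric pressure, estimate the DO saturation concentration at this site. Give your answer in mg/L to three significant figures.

At sea level: C_s = 14.652 − 0.41022×22.5 + 0.007991×22.5² − 7.7774×10⁻⁵×22.5³ = 8.582 mg/L.
Pressure correction: C_s' = 8.582 × 0.814 = 6.985 mg/L.

C_s ≈ 6.99 mg/L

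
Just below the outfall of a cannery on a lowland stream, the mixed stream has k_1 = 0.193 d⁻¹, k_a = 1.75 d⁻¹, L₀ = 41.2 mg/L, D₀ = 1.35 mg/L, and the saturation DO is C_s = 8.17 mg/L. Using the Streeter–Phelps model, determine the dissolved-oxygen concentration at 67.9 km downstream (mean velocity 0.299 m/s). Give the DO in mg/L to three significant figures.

DO ≈ 5.13 mg/L

Travel time t = x/v = 67.9 km / (0.299 m/s) = 67900 m / 0.299 m/s = 227100 s = 2.628 d.
k_1 L₀/(k_a−k_1) = 0.193×41.2/(1.75−0.193) = 7.952/1.557 = 5.107 mg/L.
e^(−k_1 t) = e^(−0.193×2.628) = 0.6021; e^(−k_a t) = e^(−1.75×2.628) = 0.01006.
D = 5.107 × (0.6021 − 0.01006) + 1.35 × 0.01006 = 3.024 + 0.01358 = 3.037 mg/L.
DO = C_s − D = 8.17 − 3.037 = 5.133 mg/L.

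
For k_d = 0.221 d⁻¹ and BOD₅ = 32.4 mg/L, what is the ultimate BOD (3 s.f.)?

BOD₅ = L₀(1 − e^(−5k_d)) ⇒ L₀ = BOD₅ / (1 − e^(−5×0.221))
= 32.4 / (1 − 0.3312) = 32.4 / 0.6688 = 48.45 mg/L.

L₀ ≈ 48.4 mg/L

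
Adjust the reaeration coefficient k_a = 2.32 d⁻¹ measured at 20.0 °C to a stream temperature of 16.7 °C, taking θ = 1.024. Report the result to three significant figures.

k_a(T₂) = k_a(T₁) · θ^(T₂−T₁) = 2.32 × 1.024^(16.7−20.0)
= 2.32 × 1.024^-3.30 = 2.32 × 0.9247 = 2.145 d⁻¹.

k_a ≈ 2.15 d⁻¹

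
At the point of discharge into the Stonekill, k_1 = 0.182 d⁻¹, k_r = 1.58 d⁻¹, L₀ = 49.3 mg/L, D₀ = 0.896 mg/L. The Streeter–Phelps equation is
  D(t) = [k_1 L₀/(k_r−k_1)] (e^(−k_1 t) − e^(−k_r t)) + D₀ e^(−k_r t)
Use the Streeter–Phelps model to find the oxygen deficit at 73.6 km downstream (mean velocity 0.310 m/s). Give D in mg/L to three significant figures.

Travel time t = x/v = 73.6 km / (0.310 m/s) = 73600 m / 0.310 m/s = 237400 s = 2.748 d.
k_1 L₀/(k_r−k_1) = 0.182×49.3/(1.58−0.182) = 8.973/1.398 = 6.418 mg/L.
e^(−k_1 t) = e^(−0.182×2.748) = 0.6065; e^(−k_r t) = e^(−1.58×2.748) = 0.01301.
D = 6.418 × (0.6065 − 0.01301) + 0.896 × 0.01301 = 3.809 + 0.01166 = 3.820 mg/L.

D ≈ 3.82 mg/L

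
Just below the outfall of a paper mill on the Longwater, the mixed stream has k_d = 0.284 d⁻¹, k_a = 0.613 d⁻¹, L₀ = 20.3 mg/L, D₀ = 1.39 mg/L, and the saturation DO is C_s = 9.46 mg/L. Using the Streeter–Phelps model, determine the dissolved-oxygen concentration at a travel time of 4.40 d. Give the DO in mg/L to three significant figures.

k_d L₀/(k_a−k_d) = 0.284×20.3/(0.613−0.284) = 5.765/0.3290 = 17.52 mg/L.
e^(−k_d t) = e^(−0.284×4.400) = 0.2866; e^(−k_a t) = e^(−0.613×4.400) = 0.06739.
D = 17.52 × (0.2866 − 0.06739) + 1.39 × 0.06739 = 3.842 + 0.09368 = 3.935 mg/L.
DO = C_s − D = 9.46 − 3.935 = 5.525 mg/L.

DO ≈ 5.52 mg/L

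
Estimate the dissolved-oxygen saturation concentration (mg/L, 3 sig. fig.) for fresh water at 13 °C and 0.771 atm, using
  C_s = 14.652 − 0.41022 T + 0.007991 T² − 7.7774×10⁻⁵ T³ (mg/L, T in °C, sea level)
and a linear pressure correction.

At sea level: C_s = 14.652 − 0.41022×13 + 0.007991×13² − 7.7774×10⁻⁵×13³ = 10.50 mg/L.
Pressure correction: C_s' = 10.50 × 0.771 = 8.095 mg/L.

C_s ≈ 8.09 mg/L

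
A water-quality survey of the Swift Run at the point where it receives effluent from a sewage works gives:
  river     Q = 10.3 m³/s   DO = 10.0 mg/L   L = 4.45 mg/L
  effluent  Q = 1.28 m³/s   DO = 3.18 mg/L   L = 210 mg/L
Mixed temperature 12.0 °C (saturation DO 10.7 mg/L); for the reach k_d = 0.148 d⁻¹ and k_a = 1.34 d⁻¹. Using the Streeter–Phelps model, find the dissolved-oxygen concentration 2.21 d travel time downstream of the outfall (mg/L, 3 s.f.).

Mixed DO = (10.3×10.0 + 1.28×3.18)/(10.3+1.28) = 107.1/11.58 = 9.246 mg/L.
Mixed L₀ = (10.3×4.45 + 1.28×210)/(11.58) = 314.6/11.58 = 27.17 mg/L.
Initial deficit D₀ = C_s − DO₀ = 10.7 − 9.246 = 1.454 mg/L.
D(2.21) = [0.148×27.17/(1.34−0.148)](e^(−0.148×2.21) − e^(−1.34×2.21)) + 1.454 e^(−1.34×2.21)
= 3.374 × (0.7210 − 0.05175) + 1.454 × 0.05175 = 2.333 mg/L.
DO = 10.7 − 2.333 = 8.367 mg/L.

DO ≈ 8.37 mg/L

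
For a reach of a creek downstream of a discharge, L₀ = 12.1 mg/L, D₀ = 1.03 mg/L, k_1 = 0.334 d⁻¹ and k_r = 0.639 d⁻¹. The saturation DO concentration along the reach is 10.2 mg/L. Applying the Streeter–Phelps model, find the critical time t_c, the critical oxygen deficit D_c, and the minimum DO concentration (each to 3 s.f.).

With k_r/k_1 = 1.913 and 1 − D₀(k_r−k_1)/(k_1 L₀) = 0.9223,
t_c = ln(1.913 × 0.9223) / (0.639 − 0.334) = ln(1.764) / 0.3050 = 0.5678/0.3050 = 1.862 d.
D_c = (k_1/k_r) L₀ e^(−k_1 t_c) = (0.334/0.639) × 12.1 × e^(−0.334×1.862) = 0.5227 × 12.1 × 0.5370 = 3.396 mg/L.
Minimum DO = C_s − D_c = 10.2 − 3.396 = 6.804 mg/L.

t_c ≈ 1.86 d; D_c ≈ 3.40 mg/L; min DO ≈ 6.80 mg/L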